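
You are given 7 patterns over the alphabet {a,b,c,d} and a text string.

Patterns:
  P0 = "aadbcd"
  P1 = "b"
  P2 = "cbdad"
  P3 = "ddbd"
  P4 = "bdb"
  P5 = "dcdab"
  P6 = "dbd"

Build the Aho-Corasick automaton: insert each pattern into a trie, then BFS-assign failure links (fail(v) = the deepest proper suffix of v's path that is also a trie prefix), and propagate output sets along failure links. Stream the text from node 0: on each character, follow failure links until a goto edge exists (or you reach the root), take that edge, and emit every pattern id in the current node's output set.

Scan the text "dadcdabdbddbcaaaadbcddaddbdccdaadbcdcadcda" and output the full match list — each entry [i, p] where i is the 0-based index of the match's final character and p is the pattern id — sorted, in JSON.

Construct AC machine:
Trie (insert patterns):
  n0 'ε': a→1 b→7 c→8 d→13
  n1 'a': a→2
  n2 'aa': d→3
  n3 'aad': b→4
  n4 'aadb': c→5
  n5 'aadbc': d→6
  n6 'aadbcd': ·  [P0 ends]
  n7 'b': d→17  [P1 ends]
  n8 'c': b→9
  n9 'cb': d→10
  n10 'cbd': a→11
  n11 'cbda': d→12
  n12 'cbdad': ·  [P2 ends]
  n13 'd': b→23 c→19 d→14
  n14 'dd': b→15
  n15 'ddb': d→16
  n16 'ddbd': ·  [P3 ends]
  n17 'bd': b→18
  n18 'bdb': ·  [P4 ends]
  n19 'dc': d→20
  n20 'dcd': a→21
  n21 'dcda': b→22
  n22 'dcdab': ·  [P5 ends]
  n23 'db': d→24
  n24 'dbd': ·  [P6 ends]

Failure links (BFS by depth):
  n1('a'): parent n0 fail=0; on 'a' 0 → fail=0;  out ∅∪∅=∅
  n7('b'): parent n0 fail=0; on 'b' 0 → fail=0;  out {1}∪∅={1}
  n8('c'): parent n0 fail=0; on 'c' 0 → fail=0;  out ∅∪∅=∅
  n13('d'): parent n0 fail=0; on 'd' 0 → fail=0;  out ∅∪∅=∅
  n2('aa'): parent n1 fail=0; on 'a' 0 → fail=1;  out ∅∪∅=∅
  n9('cb'): parent n8 fail=0; on 'b' 0 → fail=7;  out ∅∪{1}={1}
  n14('dd'): parent n13 fail=0; on 'd' 0 → fail=13;  out ∅∪∅=∅
  n17('bd'): parent n7 fail=0; on 'd' 0 → fail=13;  out ∅∪∅=∅
  n19('dc'): parent n13 fail=0; on 'c' 0 → fail=8;  out ∅∪∅=∅
  n23('db'): parent n13 fail=0; on 'b' 0 → fail=7;  out ∅∪{1}={1}
  n3('aad'): parent n2 fail=1; on 'd' 1→0 → fail=13;  out ∅∪∅=∅
  n10('cbd'): parent n9 fail=7; on 'd' 7 → fail=17;  out ∅∪∅=∅
  n15('ddb'): parent n14 fail=13; on 'b' 13 → fail=23;  out ∅∪{1}={1}
  n18('bdb'): parent n17 fail=13; on 'b' 13 → fail=23;  out {4}∪{1}={1,4}
  n20('dcd'): parent n19 fail=8; on 'd' 8→0 → fail=13;  out ∅∪∅=∅
  n24('dbd'): parent n23 fail=7; on 'd' 7 → fail=17;  out {6}∪∅={6}
  n4('aadb'): parent n3 fail=13; on 'b' 13 → fail=23;  out ∅∪{1}={1}
  n11('cbda'): parent n10 fail=17; on 'a' 17→13→0 → fail=1;  out ∅∪∅=∅
  n16('ddbd'): parent n15 fail=23; on 'd' 23 → fail=24;  out {3}∪{6}={3,6}
  n21('dcda'): parent n20 fail=13; on 'a' 13→0 → fail=1;  out ∅∪∅=∅
  n5('aadbc'): parent n4 fail=23; on 'c' 23→7→0 → fail=8;  out ∅∪∅=∅
  n12('cbdad'): parent n11 fail=1; on 'd' 1→0 → fail=13;  out {2}∪∅={2}
  n22('dcdab'): parent n21 fail=1; on 'b' 1→0 → fail=7;  out {5}∪{1}={1,5}
  n6('aadbcd'): parent n5 fail=8; on 'd' 8→0 → fail=13;  out {0}∪∅={0}

Text stream:
pos 0 'd': at 13
pos 1 'a': at 1 (fail-walked)
pos 2 'd': at 13 (fail-walked)
pos 3 'c': at 19
pos 4 'd': at 20
pos 5 'a': at 21
pos 6 'b': at 22  ** P1@[6:6],P5@[2:6]
pos 7 'd': at 17 (fail-walked)
pos 8 'b': at 18  ** P1@[8:8],P4@[6:8]
pos 9 'd': at 24 (fail-walked)  ** P6@[7:9]
pos 10 'd': at 14 (fail-walked)
pos 11 'b': at 15  ** P1@[11:11]
pos 12 'c': at 8 (fail-walked)
pos 13 'a': at 1 (fail-walked)
pos 14 'a': at 2
pos 15 'a': at 2 (fail-walked)
pos 16 'a': at 2 (fail-walked)
pos 17 'd': at 3
pos 18 'b': at 4  ** P1@[18:18]
pos 19 'c': at 5
pos 20 'd': at 6  ** P0@[15:20]
pos 21 'd': at 14 (fail-walked)
pos 22 'a': at 1 (fail-walked)
pos 23 'd': at 13 (fail-walked)
pos 24 'd': at 14
pos 25 'b': at 15  ** P1@[25:25]
pos 26 'd': at 16  ** P3@[23:26],P6@[24:26]
pos 27 'c': at 19 (fail-walked)
pos 28 'c': at 8 (fail-walked)
pos 29 'd': at 13 (fail-walked)
pos 30 'a': at 1 (fail-walked)
pos 31 'a': at 2
pos 32 'd': at 3
pos 33 'b': at 4  ** P1@[33:33]
pos 34 'c': at 5
pos 35 'd': at 6  ** P0@[30:35]
pos 36 'c': at 19 (fail-walked)
pos 37 'a': at 1 (fail-walked)
pos 38 'd': at 13 (fail-walked)
pos 39 'c': at 19
pos 40 'd': at 20
pos 41 'a': at 21

Matches: [[6,1],[6,5],[8,1],[8,4],[9,6],[11,1],[18,1],[20,0],[25,1],[26,3],[26,6],[33,1],[35,0]]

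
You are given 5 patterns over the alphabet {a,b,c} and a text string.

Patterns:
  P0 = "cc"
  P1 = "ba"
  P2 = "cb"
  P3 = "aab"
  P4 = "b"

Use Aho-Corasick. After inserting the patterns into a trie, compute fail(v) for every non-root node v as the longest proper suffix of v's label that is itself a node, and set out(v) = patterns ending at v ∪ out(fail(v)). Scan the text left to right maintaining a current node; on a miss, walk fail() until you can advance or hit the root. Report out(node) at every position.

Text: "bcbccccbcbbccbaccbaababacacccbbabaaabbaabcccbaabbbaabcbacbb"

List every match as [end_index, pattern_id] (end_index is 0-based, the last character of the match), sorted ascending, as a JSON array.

Build automaton:
Trie (insert patterns):
  n0 'ε': a→6 b→3 c→1
  n1 'c': b→5 c→2
  n2 'cc': ·  ←P0
  n3 'b': a→4  ←P4
  n4 'ba': ·  ←P1
  n5 'cb': ·  ←P2
  n6 'a': a→7
  n7 'aa': b→8
  n8 'aab': ·  ←P3

Failure links (BFS by depth):
  fail(1) 'c': from fail(0)=0 chase 'c': 0 ⇒ 0;  out=∅∪out(0)=∅
  fail(3) 'b': from fail(0)=0 chase 'b': 0 ⇒ 0;  out={4}∪out(0)={4}
  fail(6) 'a': from fail(0)=0 chase 'a': 0 ⇒ 0;  out=∅∪out(0)=∅
  fail(2) 'cc': from fail(1)=0 chase 'c': 0 ⇒ 1;  out={0}∪out(1)={0}
  fail(4) 'ba': from fail(3)=0 chase 'a': 0 ⇒ 6;  out={1}∪out(6)={1}
  fail(5) 'cb': from fail(1)=0 chase 'b': 0 ⇒ 3;  out={2}∪out(3)={2,4}
  fail(7) 'aa': from fail(6)=0 chase 'a': 0 ⇒ 6;  out=∅∪out(6)=∅
  fail(8) 'aab': from fail(7)=6 chase 'b': 6→0 ⇒ 3;  out={3}∪out(3)={3,4}

Run:
[0] read 'b'  n0⇒n3  ** P4@[0:0]
[1] read 'c'  n3⇒n1 (fail-walked)
[2] read 'b'  n1⇒n5  ** P2@[1:2],P4@[2:2]
[3] read 'c'  n5⇒n1 (fail-walked)
[4] read 'c'  n1⇒n2  ** P0@[3:4]
[5] read 'c'  n2⇒n2 (fail-walked)  ** P0@[4:5]
[6] read 'c'  n2⇒n2 (fail-walked)  ** P0@[5:6]
[7] read 'b'  n2⇒n5 (fail-walked)  ** P2@[6:7],P4@[7:7]
[8] read 'c'  n5⇒n1 (fail-walked)
[9] read 'b'  n1⇒n5  ** P2@[8:9],P4@[9:9]
[10] read 'b'  n5⇒n3 (fail-walked)  ** P4@[10:10]
[11] read 'c'  n3⇒n1 (fail-walked)
[12] read 'c'  n1⇒n2  ** P0@[11:12]
[13] read 'b'  n2⇒n5 (fail-walked)  ** P2@[12:13],P4@[13:13]
[14] read 'a'  n5⇒n4 (fail-walked)  ** P1@[13:14]
[15] read 'c'  n4⇒n1 (fail-walked)
[16] read 'c'  n1⇒n2  ** P0@[15:16]
[17] read 'b'  n2⇒n5 (fail-walked)  ** P2@[16:17],P4@[17:17]
[18] read 'a'  n5⇒n4 (fail-walked)  ** P1@[17:18]
[19] read 'a'  n4⇒n7 (fail-walked)
[20] read 'b'  n7⇒n8  ** P3@[18:20],P4@[20:20]
[21] read 'a'  n8⇒n4 (fail-walked)  ** P1@[20:21]
[22] read 'b'  n4⇒n3 (fail-walked)  ** P4@[22:22]
[23] read 'a'  n3⇒n4  ** P1@[22:23]
[24] read 'c'  n4⇒n1 (fail-walked)
[25] read 'a'  n1⇒n6 (fail-walked)
[26] read 'c'  n6⇒n1 (fail-walked)
[27] read 'c'  n1⇒n2  ** P0@[26:27]
[28] read 'c'  n2⇒n2 (fail-walked)  ** P0@[27:28]
[29] read 'b'  n2⇒n5 (fail-walked)  ** P2@[28:29],P4@[29:29]
[30] read 'b'  n5⇒n3 (fail-walked)  ** P4@[30:30]
[31] read 'a'  n3⇒n4  ** P1@[30:31]
[32] read 'b'  n4⇒n3 (fail-walked)  ** P4@[32:32]
[33] read 'a'  n3⇒n4  ** P1@[32:33]
[34] read 'a'  n4⇒n7 (fail-walked)
[35] read 'a'  n7⇒n7 (fail-walked)
[36] read 'b'  n7⇒n8  ** P3@[34:36],P4@[36:36]
[37] read 'b'  n8⇒n3 (fail-walked)  ** P4@[37:37]
[38] read 'a'  n3⇒n4  ** P1@[37:38]
[39] read 'a'  n4⇒n7 (fail-walked)
[40] read 'b'  n7⇒n8  ** P3@[38:40],P4@[40:40]
[41] read 'c'  n8⇒n1 (fail-walked)
[42] read 'c'  n1⇒n2  ** P0@[41:42]
[43] read 'c'  n2⇒n2 (fail-walked)  ** P0@[42:43]
[44] read 'b'  n2⇒n5 (fail-walked)  ** P2@[43:44],P4@[44:44]
[45] read 'a'  n5⇒n4 (fail-walked)  ** P1@[44:45]
[46] read 'a'  n4⇒n7 (fail-walked)
[47] read 'b'  n7⇒n8  ** P3@[45:47],P4@[47:47]
[48] read 'b'  n8⇒n3 (fail-walked)  ** P4@[48:48]
[49] read 'b'  n3⇒n3 (fail-walked)  ** P4@[49:49]
[50] read 'a'  n3⇒n4  ** P1@[49:50]
[51] read 'a'  n4⇒n7 (fail-walked)
[52] read 'b'  n7⇒n8  ** P3@[50:52],P4@[52:52]
[53] read 'c'  n8⇒n1 (fail-walked)
[54] read 'b'  n1⇒n5  ** P2@[53:54],P4@[54:54]
[55] read 'a'  n5⇒n4 (fail-walked)  ** P1@[54:55]
[56] read 'c'  n4⇒n1 (fail-walked)
[57] read 'b'  n1⇒n5  ** P2@[56:57],P4@[57:57]
[58] read 'b'  n5⇒n3 (fail-walked)  ** P4@[58:58]

Result: [[0,4],[2,2],[2,4],[4,0],[5,0],[6,0],[7,2],[7,4],[9,2],[9,4],[10,4],[12,0],[13,2],[13,4],[14,1],[16,0],[17,2],[17,4],[18,1],[20,3],[20,4],[21,1],[22,4],[23,1],[27,0],[28,0],[29,2],[29,4],[30,4],[31,1],[32,4],[33,1],[36,3],[36,4],[37,4],[38,1],[40,3],[40,4],[42,0],[43,0],[44,2],[44,4],[45,1],[47,3],[47,4],[48,4],[49,4],[50,1],[52,3],[52,4],[54,2],[54,4],[55,1],[57,2],[57,4],[58,4]]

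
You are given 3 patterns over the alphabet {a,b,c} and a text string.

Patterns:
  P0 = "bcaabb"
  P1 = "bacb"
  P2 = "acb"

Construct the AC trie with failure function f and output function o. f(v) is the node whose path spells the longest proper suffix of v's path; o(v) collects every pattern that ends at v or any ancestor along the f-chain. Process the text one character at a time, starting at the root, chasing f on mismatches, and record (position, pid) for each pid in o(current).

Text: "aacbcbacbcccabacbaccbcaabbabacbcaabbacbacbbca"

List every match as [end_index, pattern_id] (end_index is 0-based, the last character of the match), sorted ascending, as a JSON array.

Build automaton:
Trie nodes:
  0='ε' goto a→10 b→1
  1='b' goto a→7 c→2
  2='bc' goto a→3
  3='bca' goto a→4
  4='bcaa' goto b→5
  5='bcaab' goto b→6
  6='bcaabb' goto ·  ←P0
  7='ba' goto c→8
  8='bac' goto b→9
  9='bacb' goto ·  ←P1
  10='a' goto c→11
  11='ac' goto b→12
  12='acb' goto ·  ←P2

BFS fail/out derivation:
  n1('b'): parent n0 fail=0; on 'b' 0 → fail=0;  out ∅∪∅=∅
  n10('a'): parent n0 fail=0; on 'a' 0 → fail=0;  out ∅∪∅=∅
  n2('bc'): parent n1 fail=0; on 'c' 0 → fail=0;  out ∅∪∅=∅
  n7('ba'): parent n1 fail=0; on 'a' 0 → fail=10;  out ∅∪∅=∅
  n11('ac'): parent n10 fail=0; on 'c' 0 → fail=0;  out ∅∪∅=∅
  n3('bca'): parent n2 fail=0; on 'a' 0 → fail=10;  out ∅∪∅=∅
  n8('bac'): parent n7 fail=10; on 'c' 10 → fail=11;  out ∅∪∅=∅
  n12('acb'): parent n11 fail=0; on 'b' 0 → fail=1;  out {2}∪∅={2}
  n4('bcaa'): parent n3 fail=10; on 'a' 10→0 → fail=10;  out ∅∪∅=∅
  n9('bacb'): parent n8 fail=11; on 'b' 11 → fail=12;  out {1}∪{2}={1,2}
  n5('bcaab'): parent n4 fail=10; on 'b' 10→0 → fail=1;  out ∅∪∅=∅
  n6('bcaabb'): parent n5 fail=1; on 'b' 1→0 → fail=1;  out {0}∪∅={0}

Scan:
i=0 'a': node 0→10
i=1 'a': node 10→10 ·f
i=2 'c': node 10→11
i=3 'b': node 11→12  → match P2@[1:3]
i=4 'c': node 12→2 ·f
i=5 'b': node 2→1 ·f
i=6 'a': node 1→7
i=7 'c': node 7→8
i=8 'b': node 8→9  → match P1@[5:8],P2@[6:8]
i=9 'c': node 9→2 ·f
i=10 'c': node 2→0 ·f
i=11 'c': node 0→0
i=12 'a': node 0→10
i=13 'b': node 10→1 ·f
i=14 'a': node 1→7
i=15 'c': node 7→8
i=16 'b': node 8→9  → match P1@[13:16],P2@[14:16]
i=17 'a': node 9→7 ·f
i=18 'c': node 7→8
i=19 'c': node 8→0 ·f
i=20 'b': node 0→1
i=21 'c': node 1→2
i=22 'a': node 2→3
i=23 'a': node 3→4
i=24 'b': node 4→5
i=25 'b': node 5→6  → match P0@[20:25]
i=26 'a': node 6→7 ·f
i=27 'b': node 7→1 ·f
i=28 'a': node 1→7
i=29 'c': node 7→8
i=30 'b': node 8→9  → match P1@[27:30],P2@[28:30]
i=31 'c': node 9→2 ·f
i=32 'a': node 2→3
i=33 'a': node 3→4
i=34 'b': node 4→5
i=35 'b': node 5→6  → match P0@[30:35]
i=36 'a': node 6→7 ·f
i=37 'c': node 7→8
i=38 'b': node 8→9  → match P1@[35:38],P2@[36:38]
i=39 'a': node 9→7 ·f
i=40 'c': node 7→8
i=41 'b': node 8→9  → match P1@[38:41],P2@[39:41]
i=42 'b': node 9→1 ·f
i=43 'c': node 1→2
i=44 'a': node 2→3

Result: [[3,2],[8,1],[8,2],[16,1],[16,2],[25,0],[30,1],[30,2],[35,0],[38,1],[38,2],[41,1],[41,2]]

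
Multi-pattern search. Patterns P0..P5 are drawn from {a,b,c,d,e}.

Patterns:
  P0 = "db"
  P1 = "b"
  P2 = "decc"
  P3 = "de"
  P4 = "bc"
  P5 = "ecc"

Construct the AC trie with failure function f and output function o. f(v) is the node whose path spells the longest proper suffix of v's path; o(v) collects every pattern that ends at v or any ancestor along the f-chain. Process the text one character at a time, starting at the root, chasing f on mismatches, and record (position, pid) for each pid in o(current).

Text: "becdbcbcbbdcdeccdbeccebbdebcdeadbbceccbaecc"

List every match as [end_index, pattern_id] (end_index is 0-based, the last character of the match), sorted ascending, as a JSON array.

Build:
Trie (insert patterns):
  0='ε' goto b→3 d→1 e→8
  1='d' goto b→2 e→4
  2='db' goto ·  ←P0
  3='b' goto c→7  ←P1
  4='de' goto c→5  ←P3
  5='dec' goto c→6
  6='decc' goto ·  ←P2
  7='bc' goto ·  ←P4
  8='e' goto c→9
  9='ec' goto c→10
  10='ecc' goto ·  ←P5

Failure links (BFS by depth):
  n1('d'): parent n0 fail=0; on 'd' 0 → fail=0;  out ∅∪∅=∅
  n3('b'): parent n0 fail=0; on 'b' 0 → fail=0;  out {1}∪∅={1}
  n8('e'): parent n0 fail=0; on 'e' 0 → fail=0;  out ∅∪∅=∅
  n2('db'): parent n1 fail=0; on 'b' 0 → fail=3;  out {0}∪{1}={0,1}
  n4('de'): parent n1 fail=0; on 'e' 0 → fail=8;  out {3}∪∅={3}
  n7('bc'): parent n3 fail=0; on 'c' 0 → fail=0;  out {4}∪∅={4}
  n9('ec'): parent n8 fail=0; on 'c' 0 → fail=0;  out ∅∪∅=∅
  n5('dec'): parent n4 fail=8; on 'c' 8 → fail=9;  out ∅∪∅=∅
  n10('ecc'): parent n9 fail=0; on 'c' 0 → fail=0;  out {5}∪∅={5}
  n6('decc'): parent n5 fail=9; on 'c' 9 → fail=10;  out {2}∪{5}={2,5}

Scan:
[0] read 'b'  n0⇒n3  emit P1@[0:0]
[1] read 'e'  n3⇒n8 ·f
[2] read 'c'  n8⇒n9
[3] read 'd'  n9⇒n1 ·f
[4] read 'b'  n1⇒n2  emit P0@[3:4],P1@[4:4]
[5] read 'c'  n2⇒n7 ·f  emit P4@[4:5]
[6] read 'b'  n7⇒n3 ·f  emit P1@[6:6]
[7] read 'c'  n3⇒n7  emit P4@[6:7]
[8] read 'b'  n7⇒n3 ·f  emit P1@[8:8]
[9] read 'b'  n3⇒n3 ·f  emit P1@[9:9]
[10] read 'd'  n3⇒n1 ·f
[11] read 'c'  n1⇒n0 ·f
[12] read 'd'  n0⇒n1
[13] read 'e'  n1⇒n4  emit P3@[12:13]
[14] read 'c'  n4⇒n5
[15] read 'c'  n5⇒n6  emit P2@[12:15],P5@[13:15]
[16] read 'd'  n6⇒n1 ·f
[17] read 'b'  n1⇒n2  emit P0@[16:17],P1@[17:17]
[18] read 'e'  n2⇒n8 ·f
[19] read 'c'  n8⇒n9
[20] read 'c'  n9⇒n10  emit P5@[18:20]
[21] read 'e'  n10⇒n8 ·f
[22] read 'b'  n8⇒n3 ·f  emit P1@[22:22]
[23] read 'b'  n3⇒n3 ·f  emit P1@[23:23]
[24] read 'd'  n3⇒n1 ·f
[25] read 'e'  n1⇒n4  emit P3@[24:25]
[26] read 'b'  n4⇒n3 ·f  emit P1@[26:26]
[27] read 'c'  n3⇒n7  emit P4@[26:27]
[28] read 'd'  n7⇒n1 ·f
[29] read 'e'  n1⇒n4  emit P3@[28:29]
[30] read 'a'  n4⇒n0 ·f
[31] read 'd'  n0⇒n1
[32] read 'b'  n1⇒n2  emit P0@[31:32],P1@[32:32]
[33] read 'b'  n2⇒n3 ·f  emit P1@[33:33]
[34] read 'c'  n3⇒n7  emit P4@[33:34]
[35] read 'e'  n7⇒n8 ·f
[36] read 'c'  n8⇒n9
[37] read 'c'  n9⇒n10  emit P5@[35:37]
[38] read 'b'  n10⇒n3 ·f  emit P1@[38:38]
[39] read 'a'  n3⇒n0 ·f
[40] read 'e'  n0⇒n8
[41] read 'c'  n8⇒n9
[42] read 'c'  n9⇒n10  emit P5@[40:42]

Result: [[0,1],[4,0],[4,1],[5,4],[6,1],[7,4],[8,1],[9,1],[13,3],[15,2],[15,5],[17,0],[17,1],[20,5],[22,1],[23,1],[25,3],[26,1],[27,4],[29,3],[32,0],[32,1],[33,1],[34,4],[37,5],[38,1],[42,5]]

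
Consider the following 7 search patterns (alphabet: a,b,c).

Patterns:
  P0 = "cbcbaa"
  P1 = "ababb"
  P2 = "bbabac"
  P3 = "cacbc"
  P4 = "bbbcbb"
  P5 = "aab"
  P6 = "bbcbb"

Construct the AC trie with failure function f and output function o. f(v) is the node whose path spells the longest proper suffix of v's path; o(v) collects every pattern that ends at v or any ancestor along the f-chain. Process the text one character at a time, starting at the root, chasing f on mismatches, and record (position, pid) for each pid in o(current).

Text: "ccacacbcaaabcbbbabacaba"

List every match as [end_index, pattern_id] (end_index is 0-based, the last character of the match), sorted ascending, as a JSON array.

Construct AC machine:
Trie nodes:
  n0 'ε': a→7 b→12 c→1
  n1 'c': a→18 b→2
  n2 'cb': c→3
  n3 'cbc': b→4
  n4 'cbcb': a→5
  n5 'cbcba': a→6
  n6 'cbcbaa': ·  [P0 ends]
  n7 'a': a→26 b→8
  n8 'ab': a→9
  n9 'aba': b→10
  n10 'abab': b→11
  n11 'ababb': ·  [P1 ends]
  n12 'b': b→13
  n13 'bb': a→14 b→22 c→28
  n14 'bba': b→15
  n15 'bbab': a→16
  n16 'bbaba': c→17
  n17 'bbabac': ·  [P2 ends]
  n18 'ca': c→19
  n19 'cac': b→20
  n20 'cacb': c→21
  n21 'cacbc': ·  [P3 ends]
  n22 'bbb': c→23
  n23 'bbbc': b→24
  n24 'bbbcb': b→25
  n25 'bbbcbb': ·  [P4 ends]
  n26 'aa': b→27
  n27 'aab': ·  [P5 ends]
  n28 'bbc': b→29
  n29 'bbcb': b→30
  n30 'bbcbb': ·  [P6 ends]

BFS fail/out derivation:
  n1('c'): parent n0 fail=0; on 'c' 0 → fail=0;  out ∅∪∅=∅
  n7('a'): parent n0 fail=0; on 'a' 0 → fail=0;  out ∅∪∅=∅
  n12('b'): parent n0 fail=0; on 'b' 0 → fail=0;  out ∅∪∅=∅
  n2('cb'): parent n1 fail=0; on 'b' 0 → fail=12;  out ∅∪∅=∅
  n8('ab'): parent n7 fail=0; on 'b' 0 → fail=12;  out ∅∪∅=∅
  n13('bb'): parent n12 fail=0; on 'b' 0 → fail=12;  out ∅∪∅=∅
  n18('ca'): parent n1 fail=0; on 'a' 0 → fail=7;  out ∅∪∅=∅
  n26('aa'): parent n7 fail=0; on 'a' 0 → fail=7;  out ∅∪∅=∅
  n3('cbc'): parent n2 fail=12; on 'c' 12→0 → fail=1;  out ∅∪∅=∅
  n9('aba'): parent n8 fail=12; on 'a' 12→0 → fail=7;  out ∅∪∅=∅
  n14('bba'): parent n13 fail=12; on 'a' 12→0 → fail=7;  out ∅∪∅=∅
  n19('cac'): parent n18 fail=7; on 'c' 7→0 → fail=1;  out ∅∪∅=∅
  n22('bbb'): parent n13 fail=12; on 'b' 12 → fail=13;  out ∅∪∅=∅
  n27('aab'): parent n26 fail=7; on 'b' 7 → fail=8;  out {5}∪∅={5}
  n28('bbc'): parent n13 fail=12; on 'c' 12→0 → fail=1;  out ∅∪∅=∅
  n4('cbcb'): parent n3 fail=1; on 'b' 1 → fail=2;  out ∅∪∅=∅
  n10('abab'): parent n9 fail=7; on 'b' 7 → fail=8;  out ∅∪∅=∅
  n15('bbab'): parent n14 fail=7; on 'b' 7 → fail=8;  out ∅∪∅=∅
  n20('cacb'): parent n19 fail=1; on 'b' 1 → fail=2;  out ∅∪∅=∅
  n23('bbbc'): parent n22 fail=13; on 'c' 13 → fail=28;  out ∅∪∅=∅
  n29('bbcb'): parent n28 fail=1; on 'b' 1 → fail=2;  out ∅∪∅=∅
  n5('cbcba'): parent n4 fail=2; on 'a' 2→12→0 → fail=7;  out ∅∪∅=∅
  n11('ababb'): parent n10 fail=8; on 'b' 8→12 → fail=13;  out {1}∪∅={1}
  n16('bbaba'): parent n15 fail=8; on 'a' 8 → fail=9;  out ∅∪∅=∅
  n21('cacbc'): parent n20 fail=2; on 'c' 2 → fail=3;  out {3}∪∅={3}
  n24('bbbcb'): parent n23 fail=28; on 'b' 28 → fail=29;  out ∅∪∅=∅
  n30('bbcbb'): parent n29 fail=2; on 'b' 2→12 → fail=13;  out {6}∪∅={6}
  n6('cbcbaa'): parent n5 fail=7; on 'a' 7 → fail=26;  out {0}∪∅={0}
  n17('bbabac'): parent n16 fail=9; on 'c' 9→7→0 → fail=1;  out {2}∪∅={2}
  n25('bbbcbb'): parent n24 fail=29; on 'b' 29 → fail=30;  out {4}∪{6}={4,6}

Text stream:
pos 0 'c': at 1
pos 1 'c': at 1 (via fail)
pos 2 'a': at 18
pos 3 'c': at 19
pos 4 'a': at 18 (via fail)
pos 5 'c': at 19
pos 6 'b': at 20
pos 7 'c': at 21  → match P3@[3:7]
pos 8 'a': at 18 (via fail)
pos 9 'a': at 26 (via fail)
pos 10 'a': at 26 (via fail)
pos 11 'b': at 27  → match P5@[9:11]
pos 12 'c': at 1 (via fail)
pos 13 'b': at 2
pos 14 'b': at 13 (via fail)
pos 15 'b': at 22
pos 16 'a': at 14 (via fail)
pos 17 'b': at 15
pos 18 'a': at 16
pos 19 'c': at 17  → match P2@[14:19]
pos 20 'a': at 18 (via fail)
pos 21 'b': at 8 (via fail)
pos 22 'a': at 9

All matches (sorted): [[7,3],[11,5],[19,2]]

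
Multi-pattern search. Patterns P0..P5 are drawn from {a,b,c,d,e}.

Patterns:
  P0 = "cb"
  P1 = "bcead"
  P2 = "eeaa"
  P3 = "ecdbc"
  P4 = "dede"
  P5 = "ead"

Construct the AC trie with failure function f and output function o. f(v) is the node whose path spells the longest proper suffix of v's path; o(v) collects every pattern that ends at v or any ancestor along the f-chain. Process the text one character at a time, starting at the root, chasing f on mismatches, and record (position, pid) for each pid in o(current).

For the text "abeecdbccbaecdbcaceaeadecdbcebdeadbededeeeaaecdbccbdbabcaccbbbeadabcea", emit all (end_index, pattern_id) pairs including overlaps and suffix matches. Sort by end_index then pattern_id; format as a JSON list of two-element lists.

Build automaton:
Trie nodes:
  n0 'ε': b→3 c→1 d→16 e→8
  n1 'c': b→2
  n2 'cb': ·  [P0 ends]
  n3 'b': c→4
  n4 'bc': e→5
  n5 'bce': a→6
  n6 'bcea': d→7
  n7 'bcead': ·  [P1 ends]
  n8 'e': a→20 c→12 e→9
  n9 'ee': a→10
  n10 'eea': a→11
  n11 'eeaa': ·  [P2 ends]
  n12 'ec': d→13
  n13 'ecd': b→14
  n14 'ecdb': c→15
  n15 'ecdbc': ·  [P3 ends]
  n16 'd': e→17
  n17 'de': d→18
  n18 'ded': e→19
  n19 'dede': ·  [P4 ends]
  n20 'ea': d→21
  n21 'ead': ·  [P5 ends]

Failure links (BFS by depth):
  fail(1) 'c': from fail(0)=0 chase 'c': 0 ⇒ 0;  out=∅∪out(0)=∅
  fail(3) 'b': from fail(0)=0 chase 'b': 0 ⇒ 0;  out=∅∪out(0)=∅
  fail(8) 'e': from fail(0)=0 chase 'e': 0 ⇒ 0;  out=∅∪out(0)=∅
  fail(16) 'd': from fail(0)=0 chase 'd': 0 ⇒ 0;  out=∅∪out(0)=∅
  fail(2) 'cb': from fail(1)=0 chase 'b': 0 ⇒ 3;  out={0}∪out(3)={0}
  fail(4) 'bc': from fail(3)=0 chase 'c': 0 ⇒ 1;  out=∅∪out(1)=∅
  fail(9) 'ee': from fail(8)=0 chase 'e': 0 ⇒ 8;  out=∅∪out(8)=∅
  fail(12) 'ec': from fail(8)=0 chase 'c': 0 ⇒ 1;  out=∅∪out(1)=∅
  fail(17) 'de': from fail(16)=0 chase 'e': 0 ⇒ 8;  out=∅∪out(8)=∅
  fail(20) 'ea': from fail(8)=0 chase 'a': 0 ⇒ 0;  out=∅∪out(0)=∅
  fail(5) 'bce': from fail(4)=1 chase 'e': 1→0 ⇒ 8;  out=∅∪out(8)=∅
  fail(10) 'eea': from fail(9)=8 chase 'a': 8 ⇒ 20;  out=∅∪out(20)=∅
  fail(13) 'ecd': from fail(12)=1 chase 'd': 1→0 ⇒ 16;  out=∅∪out(16)=∅
  fail(18) 'ded': from fail(17)=8 chase 'd': 8→0 ⇒ 16;  out=∅∪out(16)=∅
  fail(21) 'ead': from fail(20)=0 chase 'd': 0 ⇒ 16;  out={5}∪out(16)={5}
  fail(6) 'bcea': from fail(5)=8 chase 'a': 8 ⇒ 20;  out=∅∪out(20)=∅
  fail(11) 'eeaa': from fail(10)=20 chase 'a': 20→0 ⇒ 0;  out={2}∪out(0)={2}
  fail(14) 'ecdb': from fail(13)=16 chase 'b': 16→0 ⇒ 3;  out=∅∪out(3)=∅
  fail(19) 'dede': from fail(18)=16 chase 'e': 16 ⇒ 17;  out={4}∪out(17)={4}
  fail(7) 'bcead': from fail(6)=20 chase 'd': 20 ⇒ 21;  out={1}∪out(21)={1,5}
  fail(15) 'ecdbc': from fail(14)=3 chase 'c': 3 ⇒ 4;  out={3}∪out(4)={3}

Text stream:
i=0 'a': node 0→0
i=1 'b': node 0→3
i=2 'e': node 3→8 (via fail)
i=3 'e': node 8→9
i=4 'c': node 9→12 (via fail)
i=5 'd': node 12→13
i=6 'b': node 13→14
i=7 'c': node 14→15  emit P3@[3:7]
i=8 'c': node 15→1 (via fail)
i=9 'b': node 1→2  emit P0@[8:9]
i=10 'a': node 2→0 (via fail)
i=11 'e': node 0→8
i=12 'c': node 8→12
i=13 'd': node 12→13
i=14 'b': node 13→14
i=15 'c': node 14→15  emit P3@[11:15]
i=16 'a': node 15→0 (via fail)
i=17 'c': node 0→1
i=18 'e': node 1→8 (via fail)
i=19 'a': node 8→20
i=20 'e': node 20→8 (via fail)
i=21 'a': node 8→20
i=22 'd': node 20→21  emit P5@[20:22]
i=23 'e': node 21→17 (via fail)
i=24 'c': node 17→12 (via fail)
i=25 'd': node 12→13
i=26 'b': node 13→14
i=27 'c': node 14→15  emit P3@[23:27]
i=28 'e': node 15→5 (via fail)
i=29 'b': node 5→3 (via fail)
i=30 'd': node 3→16 (via fail)
i=31 'e': node 16→17
i=32 'a': node 17→20 (via fail)
i=33 'd': node 20→21  emit P5@[31:33]
i=34 'b': node 21→3 (via fail)
i=35 'e': node 3→8 (via fail)
i=36 'd': node 8→16 (via fail)
i=37 'e': node 16→17
i=38 'd': node 17→18
i=39 'e': node 18→19  emit P4@[36:39]
i=40 'e': node 19→9 (via fail)
i=41 'e': node 9→9 (via fail)
i=42 'a': node 9→10
i=43 'a': node 10→11  emit P2@[40:43]
i=44 'e': node 11→8 (via fail)
i=45 'c': node 8→12
i=46 'd': node 12→13
i=47 'b': node 13→14
i=48 'c': node 14→15  emit P3@[44:48]
i=49 'c': node 15→1 (via fail)
i=50 'b': node 1→2  emit P0@[49:50]
i=51 'd': node 2→16 (via fail)
i=52 'b': node 16→3 (via fail)
i=53 'a': node 3→0 (via fail)
i=54 'b': node 0→3
i=55 'c': node 3→4
i=56 'a': node 4→0 (via fail)
i=57 'c': node 0→1
i=58 'c': node 1→1 (via fail)
i=59 'b': node 1→2  emit P0@[58:59]
i=60 'b': node 2→3 (via fail)
i=61 'b': node 3→3 (via fail)
i=62 'e': node 3→8 (via fail)
i=63 'a': node 8→20
i=64 'd': node 20→21  emit P5@[62:64]
i=65 'a': node 21→0 (via fail)
i=66 'b': node 0→3
i=67 'c': node 3→4
i=68 'e': node 4→5
i=69 'a': node 5→6

All matches (sorted): [[7,3],[9,0],[15,3],[22,5],[27,3],[33,5],[39,4],[43,2],[48,3],[50,0],[59,0],[64,5]]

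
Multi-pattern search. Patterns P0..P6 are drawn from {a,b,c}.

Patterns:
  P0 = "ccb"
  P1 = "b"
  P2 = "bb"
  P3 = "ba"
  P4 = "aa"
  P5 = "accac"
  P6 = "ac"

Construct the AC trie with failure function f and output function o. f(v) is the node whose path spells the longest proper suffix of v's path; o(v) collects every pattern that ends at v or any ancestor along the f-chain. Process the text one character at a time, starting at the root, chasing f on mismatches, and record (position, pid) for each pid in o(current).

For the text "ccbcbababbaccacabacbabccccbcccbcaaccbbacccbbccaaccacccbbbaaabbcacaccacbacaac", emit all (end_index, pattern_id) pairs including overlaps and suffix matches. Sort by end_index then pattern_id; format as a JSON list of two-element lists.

Construct AC machine:
Trie (insert patterns):
  n0 'ε': a→7 b→4 c→1
  n1 'c': c→2
  n2 'cc': b→3
  n3 'ccb': ·  [P0 ends]
  n4 'b': a→6 b→5  [P1 ends]
  n5 'bb': ·  [P2 ends]
  n6 'ba': ·  [P3 ends]
  n7 'a': a→8 c→9
  n8 'aa': ·  [P4 ends]
  n9 'ac': c→10  [P6 ends]
  n10 'acc': a→11
  n11 'acca': c→12
  n12 'accac': ·  [P5 ends]

BFS fail/out derivation:
  n1('c'): parent n0 fail=0; on 'c' 0 → fail=0;  out ∅∪∅=∅
  n4('b'): parent n0 fail=0; on 'b' 0 → fail=0;  out {1}∪∅={1}
  n7('a'): parent n0 fail=0; on 'a' 0 → fail=0;  out ∅∪∅=∅
  n2('cc'): parent n1 fail=0; on 'c' 0 → fail=1;  out ∅∪∅=∅
  n5('bb'): parent n4 fail=0; on 'b' 0 → fail=4;  out {2}∪{1}={1,2}
  n6('ba'): parent n4 fail=0; on 'a' 0 → fail=7;  out {3}∪∅={3}
  n8('aa'): parent n7 fail=0; on 'a' 0 → fail=7;  out {4}∪∅={4}
  n9('ac'): parent n7 fail=0; on 'c' 0 → fail=1;  out {6}∪∅={6}
  n3('ccb'): parent n2 fail=1; on 'b' 1→0 → fail=4;  out {0}∪{1}={0,1}
  n10('acc'): parent n9 fail=1; on 'c' 1 → fail=2;  out ∅∪∅=∅
  n11('acca'): parent n10 fail=2; on 'a' 2→1→0 → fail=7;  out ∅∪∅=∅
  n12('accac'): parent n11 fail=7; on 'c' 7 → fail=9;  out {5}∪{6}={5,6}

Text stream:
i=0 'c': node 0→1
i=1 'c': node 1→2
i=2 'b': node 2→3  → match P0@[0:2],P1@[2:2]
i=3 'c': node 3→1 (via fail)
i=4 'b': node 1→4 (via fail)  → match P1@[4:4]
i=5 'a': node 4→6  → match P3@[4:5]
i=6 'b': node 6→4 (via fail)  → match P1@[6:6]
i=7 'a': node 4→6  → match P3@[6:7]
i=8 'b': node 6→4 (via fail)  → match P1@[8:8]
i=9 'b': node 4→5  → match P1@[9:9],P2@[8:9]
i=10 'a': node 5→6 (via fail)  → match P3@[9:10]
i=11 'c': node 6→9 (via fail)  → match P6@[10:11]
i=12 'c': node 9→10
i=13 'a': node 10→11
i=14 'c': node 11→12  → match P5@[10:14],P6@[13:14]
i=15 'a': node 12→7 (via fail)
i=16 'b': node 7→4 (via fail)  → match P1@[16:16]
i=17 'a': node 4→6  → match P3@[16:17]
i=18 'c': node 6→9 (via fail)  → match P6@[17:18]
i=19 'b': node 9→4 (via fail)  → match P1@[19:19]
i=20 'a': node 4→6  → match P3@[19:20]
i=21 'b': node 6→4 (via fail)  → match P1@[21:21]
i=22 'c': node 4→1 (via fail)
i=23 'c': node 1→2
i=24 'c': node 2→2 (via fail)
i=25 'c': node 2→2 (via fail)
i=26 'b': node 2→3  → match P0@[24:26],P1@[26:26]
i=27 'c': node 3→1 (via fail)
i=28 'c': node 1→2
i=29 'c': node 2→2 (via fail)
i=30 'b': node 2→3  → match P0@[28:30],P1@[30:30]
i=31 'c': node 3→1 (via fail)
i=32 'a': node 1→7 (via fail)
i=33 'a': node 7→8  → match P4@[32:33]
i=34 'c': node 8→9 (via fail)  → match P6@[33:34]
i=35 'c': node 9→10
i=36 'b': node 10→3 (via fail)  → match P0@[34:36],P1@[36:36]
i=37 'b': node 3→5 (via fail)  → match P1@[37:37],P2@[36:37]
i=38 'a': node 5→6 (via fail)  → match P3@[37:38]
i=39 'c': node 6→9 (via fail)  → match P6@[38:39]
i=40 'c': node 9→10
i=41 'c': node 10→2 (via fail)
i=42 'b': node 2→3  → match P0@[40:42],P1@[42:42]
i=43 'b': node 3→5 (via fail)  → match P1@[43:43],P2@[42:43]
i=44 'c': node 5→1 (via fail)
i=45 'c': node 1→2
i=46 'a': node 2→7 (via fail)
i=47 'a': node 7→8  → match P4@[46:47]
i=48 'c': node 8→9 (via fail)  → match P6@[47:48]
i=49 'c': node 9→10
i=50 'a': node 10→11
i=51 'c': node 11→12  → match P5@[47:51],P6@[50:51]
i=52 'c': node 12→10 (via fail)
i=53 'c': node 10→2 (via fail)
i=54 'b': node 2→3  → match P0@[52:54],P1@[54:54]
i=55 'b': node 3→5 (via fail)  → match P1@[55:55],P2@[54:55]
i=56 'b': node 5→5 (via fail)  → match P1@[56:56],P2@[55:56]
i=57 'a': node 5→6 (via fail)  → match P3@[56:57]
i=58 'a': node 6→8 (via fail)  → match P4@[57:58]
i=59 'a': node 8→8 (via fail)  → match P4@[58:59]
i=60 'b': node 8→4 (via fail)  → match P1@[60:60]
i=61 'b': node 4→5  → match P1@[61:61],P2@[60:61]
i=62 'c': node 5→1 (via fail)
i=63 'a': node 1→7 (via fail)
i=64 'c': node 7→9  → match P6@[63:64]
i=65 'a': node 9→7 (via fail)
i=66 'c': node 7→9  → match P6@[65:66]
i=67 'c': node 9→10
i=68 'a': node 10→11
i=69 'c': node 11→12  → match P5@[65:69],P6@[68:69]
i=70 'b': node 12→4 (via fail)  → match P1@[70:70]
i=71 'a': node 4→6  → match P3@[70:71]
i=72 'c': node 6→9 (via fail)  → match P6@[71:72]
i=73 'a': node 9→7 (via fail)
i=74 'a': node 7→8  → match P4@[73:74]
i=75 'c': node 8→9 (via fail)  → match P6@[74:75]

Result: [[2,0],[2,1],[4,1],[5,3],[6,1],[7,3],[8,1],[9,1],[9,2],[10,3],[11,6],[14,5],[14,6],[16,1],[17,3],[18,6],[19,1],[20,3],[21,1],[26,0],[26,1],[30,0],[30,1],[33,4],[34,6],[36,0],[36,1],[37,1],[37,2],[38,3],[39,6],[42,0],[42,1],[43,1],[43,2],[47,4],[48,6],[51,5],[51,6],[54,0],[54,1],[55,1],[55,2],[56,1],[56,2],[57,3],[58,4],[59,4],[60,1],[61,1],[61,2],[64,6],[66,6],[69,5],[69,6],[70,1],[71,3],[72,6],[74,4],[75,6]]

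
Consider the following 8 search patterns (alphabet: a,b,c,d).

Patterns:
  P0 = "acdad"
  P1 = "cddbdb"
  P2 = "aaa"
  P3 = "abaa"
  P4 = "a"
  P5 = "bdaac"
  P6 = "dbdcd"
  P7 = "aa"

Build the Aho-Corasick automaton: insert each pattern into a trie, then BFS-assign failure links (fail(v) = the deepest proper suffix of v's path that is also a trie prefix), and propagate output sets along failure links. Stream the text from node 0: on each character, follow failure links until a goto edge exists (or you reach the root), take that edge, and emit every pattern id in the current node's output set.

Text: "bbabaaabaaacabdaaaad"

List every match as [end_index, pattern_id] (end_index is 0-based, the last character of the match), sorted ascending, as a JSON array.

Build:
Trie nodes:
  n0 'ε': a→1 b→17 c→6 d→22
  n1 'a': a→12 b→14 c→2  ←P4
  n2 'ac': d→3
  n3 'acd': a→4
  n4 'acda': d→5
  n5 'acdad': ·  ←P0
  n6 'c': d→7
  n7 'cd': d→8
  n8 'cdd': b→9
  n9 'cddb': d→10
  n10 'cddbd': b→11
  n11 'cddbdb': ·  ←P1
  n12 'aa': a→13  ←P7
  n13 'aaa': ·  ←P2
  n14 'ab': a→15
  n15 'aba': a→16
  n16 'abaa': ·  ←P3
  n17 'b': d→18
  n18 'bd': a→19
  n19 'bda': a→20
  n20 'bdaa': c→21
  n21 'bdaac': ·  ←P5
  n22 'd': b→23
  n23 'db': d→24
  n24 'dbd': c→25
  n25 'dbdc': d→26
  n26 'dbdcd': ·  ←P6

Failure links (BFS by depth):
  fail(1) 'a': from fail(0)=0 chase 'a': 0 ⇒ 0;  out={4}∪out(0)={4}
  fail(6) 'c': from fail(0)=0 chase 'c': 0 ⇒ 0;  out=∅∪out(0)=∅
  fail(17) 'b': from fail(0)=0 chase 'b': 0 ⇒ 0;  out=∅∪out(0)=∅
  fail(22) 'd': from fail(0)=0 chase 'd': 0 ⇒ 0;  out=∅∪out(0)=∅
  fail(2) 'ac': from fail(1)=0 chase 'c': 0 ⇒ 6;  out=∅∪out(6)=∅
  fail(7) 'cd': from fail(6)=0 chase 'd': 0 ⇒ 22;  out=∅∪out(22)=∅
  fail(12) 'aa': from fail(1)=0 chase 'a': 0 ⇒ 1;  out={7}∪out(1)={4,7}
  fail(14) 'ab': from fail(1)=0 chase 'b': 0 ⇒ 17;  out=∅∪out(17)=∅
  fail(18) 'bd': from fail(17)=0 chase 'd': 0 ⇒ 22;  out=∅∪out(22)=∅
  fail(23) 'db': from fail(22)=0 chase 'b': 0 ⇒ 17;  out=∅∪out(17)=∅
  fail(3) 'acd': from fail(2)=6 chase 'd': 6 ⇒ 7;  out=∅∪out(7)=∅
  fail(8) 'cdd': from fail(7)=22 chase 'd': 22→0 ⇒ 22;  out=∅∪out(22)=∅
  fail(13) 'aaa': from fail(12)=1 chase 'a': 1 ⇒ 12;  out={2}∪out(12)={2,4,7}
  fail(15) 'aba': from fail(14)=17 chase 'a': 17→0 ⇒ 1;  out=∅∪out(1)={4}
  fail(19) 'bda': from fail(18)=22 chase 'a': 22→0 ⇒ 1;  out=∅∪out(1)={4}
  fail(24) 'dbd': from fail(23)=17 chase 'd': 17 ⇒ 18;  out=∅∪out(18)=∅
  fail(4) 'acda': from fail(3)=7 chase 'a': 7→22→0 ⇒ 1;  out=∅∪out(1)={4}
  fail(9) 'cddb': from fail(8)=22 chase 'b': 22 ⇒ 23;  out=∅∪out(23)=∅
  fail(16) 'abaa': from fail(15)=1 chase 'a': 1 ⇒ 12;  out={3}∪out(12)={3,4,7}
  fail(20) 'bdaa': from fail(19)=1 chase 'a': 1 ⇒ 12;  out=∅∪out(12)={4,7}
  fail(25) 'dbdc': from fail(24)=18 chase 'c': 18→22→0 ⇒ 6;  out=∅∪out(6)=∅
  fail(5) 'acdad': from fail(4)=1 chase 'd': 1→0 ⇒ 22;  out={0}∪out(22)={0}
  fail(10) 'cddbd': from fail(9)=23 chase 'd': 23 ⇒ 24;  out=∅∪out(24)=∅
  fail(21) 'bdaac': from fail(20)=12 chase 'c': 12→1 ⇒ 2;  out={5}∪out(2)={5}
  fail(26) 'dbdcd': from fail(25)=6 chase 'd': 6 ⇒ 7;  out={6}∪out(7)={6}
  fail(11) 'cddbdb': from fail(10)=24 chase 'b': 24→18→22 ⇒ 23;  out={1}∪out(23)={1}

Scan:
i=0 'b': node 0→17
i=1 'b': node 17→17 ·f
i=2 'a': node 17→1 ·f  → match P4@[2:2]
i=3 'b': node 1→14
i=4 'a': node 14→15  → match P4@[4:4]
i=5 'a': node 15→16  → match P3@[2:5],P4@[5:5],P7@[4:5]
i=6 'a': node 16→13 ·f  → match P2@[4:6],P4@[6:6],P7@[5:6]
i=7 'b': node 13→14 ·f
i=8 'a': node 14→15  → match P4@[8:8]
i=9 'a': node 15→16  → match P3@[6:9],P4@[9:9],P7@[8:9]
i=10 'a': node 16→13 ·f  → match P2@[8:10],P4@[10:10],P7@[9:10]
i=11 'c': node 13→2 ·f
i=12 'a': node 2→1 ·f  → match P4@[12:12]
i=13 'b': node 1→14
i=14 'd': node 14→18 ·f
i=15 'a': node 18→19  → match P4@[15:15]
i=16 'a': node 19→20  → match P4@[16:16],P7@[15:16]
i=17 'a': node 20→13 ·f  → match P2@[15:17],P4@[17:17],P7@[16:17]
i=18 'a': node 13→13 ·f  → match P2@[16:18],P4@[18:18],P7@[17:18]
i=19 'd': node 13→22 ·f

Result: [[2,4],[4,4],[5,3],[5,4],[5,7],[6,2],[6,4],[6,7],[8,4],[9,3],[9,4],[9,7],[10,2],[10,4],[10,7],[12,4],[15,4],[16,4],[16,7],[17,2],[17,4],[17,7],[18,2],[18,4],[18,7]]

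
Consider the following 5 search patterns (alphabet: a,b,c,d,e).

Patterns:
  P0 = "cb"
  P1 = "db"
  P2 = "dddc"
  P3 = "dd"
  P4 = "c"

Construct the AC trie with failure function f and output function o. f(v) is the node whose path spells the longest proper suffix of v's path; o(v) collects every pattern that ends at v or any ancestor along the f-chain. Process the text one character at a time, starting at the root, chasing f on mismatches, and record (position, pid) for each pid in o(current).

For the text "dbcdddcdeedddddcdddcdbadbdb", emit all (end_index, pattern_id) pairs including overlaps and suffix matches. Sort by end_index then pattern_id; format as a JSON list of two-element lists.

Build automaton:
Trie (insert patterns):
  n0 'ε': c→1 d→3
  n1 'c': b→2  [P4 ends]
  n2 'cb': ·  [P0 ends]
  n3 'd': b→4 d→5
  n4 'db': ·  [P1 ends]
  n5 'dd': d→6  [P3 ends]
  n6 'ddd': c→7
  n7 'dddc': ·  [P2 ends]

Failure links (BFS by depth):
  n1('c'): parent n0 fail=0; on 'c' 0 → fail=0;  out {4}∪∅={4}
  n3('d'): parent n0 fail=0; on 'd' 0 → fail=0;  out ∅∪∅=∅
  n2('cb'): parent n1 fail=0; on 'b' 0 → fail=0;  out {0}∪∅={0}
  n4('db'): parent n3 fail=0; on 'b' 0 → fail=0;  out {1}∪∅={1}
  n5('dd'): parent n3 fail=0; on 'd' 0 → fail=3;  out {3}∪∅={3}
  n6('ddd'): parent n5 fail=3; on 'd' 3 → fail=5;  out ∅∪{3}={3}
  n7('dddc'): parent n6 fail=5; on 'c' 5→3→0 → fail=1;  out {2}∪{4}={2,4}

Text stream:
pos 0 'd': at 3
pos 1 'b': at 4  emit P1@[0:1]
pos 2 'c': at 1 (via fail)  emit P4@[2:2]
pos 3 'd': at 3 (via fail)
pos 4 'd': at 5  emit P3@[3:4]
pos 5 'd': at 6  emit P3@[4:5]
pos 6 'c': at 7  emit P2@[3:6],P4@[6:6]
pos 7 'd': at 3 (via fail)
pos 8 'e': at 0 (via fail)
pos 9 'e': at 0
pos 10 'd': at 3
pos 11 'd': at 5  emit P3@[10:11]
pos 12 'd': at 6  emit P3@[11:12]
pos 13 'd': at 6 (via fail)  emit P3@[12:13]
pos 14 'd': at 6 (via fail)  emit P3@[13:14]
pos 15 'c': at 7  emit P2@[12:15],P4@[15:15]
pos 16 'd': at 3 (via fail)
pos 17 'd': at 5  emit P3@[16:17]
pos 18 'd': at 6  emit P3@[17:18]
pos 19 'c': at 7  emit P2@[16:19],P4@[19:19]
pos 20 'd': at 3 (via fail)
pos 21 'b': at 4  emit P1@[20:21]
pos 22 'a': at 0 (via fail)
pos 23 'd': at 3
pos 24 'b': at 4  emit P1@[23:24]
pos 25 'd': at 3 (via fail)
pos 26 'b': at 4  emit P1@[25:26]

All matches (sorted): [[1,1],[2,4],[4,3],[5,3],[6,2],[6,4],[11,3],[12,3],[13,3],[14,3],[15,2],[15,4],[17,3],[18,3],[19,2],[19,4],[21,1],[24,1],[26,1]]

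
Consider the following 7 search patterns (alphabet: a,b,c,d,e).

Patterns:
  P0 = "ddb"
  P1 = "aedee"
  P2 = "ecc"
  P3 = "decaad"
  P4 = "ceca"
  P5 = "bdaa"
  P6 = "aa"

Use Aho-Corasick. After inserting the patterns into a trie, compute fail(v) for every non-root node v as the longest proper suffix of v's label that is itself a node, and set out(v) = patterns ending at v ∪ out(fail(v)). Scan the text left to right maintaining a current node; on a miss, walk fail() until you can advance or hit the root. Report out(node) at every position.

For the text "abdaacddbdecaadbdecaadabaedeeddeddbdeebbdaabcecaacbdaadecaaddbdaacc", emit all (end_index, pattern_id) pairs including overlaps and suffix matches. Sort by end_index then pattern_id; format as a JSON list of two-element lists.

Build:
Trie nodes:
  0='ε' goto a→4 b→21 c→17 d→1 e→9
  1='d' goto d→2 e→12
  2='dd' goto b→3
  3='ddb' goto ·  [P0 ends]
  4='a' goto a→25 e→5
  5='ae' goto d→6
  6='aed' goto e→7
  7='aede' goto e→8
  8='aedee' goto ·  [P1 ends]
  9='e' goto c→10
  10='ec' goto c→11
  11='ecc' goto ·  [P2 ends]
  12='de' goto c→13
  13='dec' goto a→14
  14='deca' goto a→15
  15='decaa' goto d→16
  16='decaad' goto ·  [P3 ends]
  17='c' goto e→18
  18='ce' goto c→19
  19='cec' goto a→20
  20='ceca' goto ·  [P4 ends]
  21='b' goto d→22
  22='bd' goto a→23
  23='bda' goto a→24
  24='bdaa' goto ·  [P5 ends]
  25='aa' goto ·  [P6 ends]

BFS fail/out derivation:
  n1('d'): parent n0 fail=0; on 'd' 0 → fail=0;  out ∅∪∅=∅
  n4('a'): parent n0 fail=0; on 'a' 0 → fail=0;  out ∅∪∅=∅
  n9('e'): parent n0 fail=0; on 'e' 0 → fail=0;  out ∅∪∅=∅
  n17('c'): parent n0 fail=0; on 'c' 0 → fail=0;  out ∅∪∅=∅
  n21('b'): parent n0 fail=0; on 'b' 0 → fail=0;  out ∅∪∅=∅
  n2('dd'): parent n1 fail=0; on 'd' 0 → fail=1;  out ∅∪∅=∅
  n5('ae'): parent n4 fail=0; on 'e' 0 → fail=9;  out ∅∪∅=∅
  n10('ec'): parent n9 fail=0; on 'c' 0 → fail=17;  out ∅∪∅=∅
  n12('de'): parent n1 fail=0; on 'e' 0 → fail=9;  out ∅∪∅=∅
  n18('ce'): parent n17 fail=0; on 'e' 0 → fail=9;  out ∅∪∅=∅
  n22('bd'): parent n21 fail=0; on 'd' 0 → fail=1;  out ∅∪∅=∅
  n25('aa'): parent n4 fail=0; on 'a' 0 → fail=4;  out {6}∪∅={6}
  n3('ddb'): parent n2 fail=1; on 'b' 1→0 → fail=21;  out {0}∪∅={0}
  n6('aed'): parent n5 fail=9; on 'd' 9→0 → fail=1;  out ∅∪∅=∅
  n11('ecc'): parent n10 fail=17; on 'c' 17→0 → fail=17;  out {2}∪∅={2}
  n13('dec'): parent n12 fail=9; on 'c' 9 → fail=10;  out ∅∪∅=∅
  n19('cec'): parent n18 fail=9; on 'c' 9 → fail=10;  out ∅∪∅=∅
  n23('bda'): parent n22 fail=1; on 'a' 1→0 → fail=4;  out ∅∪∅=∅
  n7('aede'): parent n6 fail=1; on 'e' 1 → fail=12;  out ∅∪∅=∅
  n14('deca'): parent n13 fail=10; on 'a' 10→17→0 → fail=4;  out ∅∪∅=∅
  n20('ceca'): parent n19 fail=10; on 'a' 10→17→0 → fail=4;  out {4}∪∅={4}
  n24('bdaa'): parent n23 fail=4; on 'a' 4 → fail=25;  out {5}∪{6}={5,6}
  n8('aedee'): parent n7 fail=12; on 'e' 12→9→0 → fail=9;  out {1}∪∅={1}
  n15('decaa'): parent n14 fail=4; on 'a' 4 → fail=25;  out ∅∪{6}={6}
  n16('decaad'): parent n15 fail=25; on 'd' 25→4→0 → fail=1;  out {3}∪∅={3}

Run:
[0] read 'a'  n0⇒n4
[1] read 'b'  n4⇒n21 (via fail)
[2] read 'd'  n21⇒n22
[3] read 'a'  n22⇒n23
[4] read 'a'  n23⇒n24  ** P5@[1:4],P6@[3:4]
[5] read 'c'  n24⇒n17 (via fail)
[6] read 'd'  n17⇒n1 (via fail)
[7] read 'd'  n1⇒n2
[8] read 'b'  n2⇒n3  ** P0@[6:8]
[9] read 'd'  n3⇒n22 (via fail)
[10] read 'e'  n22⇒n12 (via fail)
[11] read 'c'  n12⇒n13
[12] read 'a'  n13⇒n14
[13] read 'a'  n14⇒n15  ** P6@[12:13]
[14] read 'd'  n15⇒n16  ** P3@[9:14]
[15] read 'b'  n16⇒n21 (via fail)
[16] read 'd'  n21⇒n22
[17] read 'e'  n22⇒n12 (via fail)
[18] read 'c'  n12⇒n13
[19] read 'a'  n13⇒n14
[20] read 'a'  n14⇒n15  ** P6@[19:20]
[21] read 'd'  n15⇒n16  ** P3@[16:21]
[22] read 'a'  n16⇒n4 (via fail)
[23] read 'b'  n4⇒n21 (via fail)
[24] read 'a'  n21⇒n4 (via fail)
[25] read 'e'  n4⇒n5
[26] read 'd'  n5⇒n6
[27] read 'e'  n6⇒n7
[28] read 'e'  n7⇒n8  ** P1@[24:28]
[29] read 'd'  n8⇒n1 (via fail)
[30] read 'd'  n1⇒n2
[31] read 'e'  n2⇒n12 (via fail)
[32] read 'd'  n12⇒n1 (via fail)
[33] read 'd'  n1⇒n2
[34] read 'b'  n2⇒n3  ** P0@[32:34]
[35] read 'd'  n3⇒n22 (via fail)
[36] read 'e'  n22⇒n12 (via fail)
[37] read 'e'  n12⇒n9 (via fail)
[38] read 'b'  n9⇒n21 (via fail)
[39] read 'b'  n21⇒n21 (via fail)
[40] read 'd'  n21⇒n22
[41] read 'a'  n22⇒n23
[42] read 'a'  n23⇒n24  ** P5@[39:42],P6@[41:42]
[43] read 'b'  n24⇒n21 (via fail)
[44] read 'c'  n21⇒n17 (via fail)
[45] read 'e'  n17⇒n18
[46] read 'c'  n18⇒n19
[47] read 'a'  n19⇒n20  ** P4@[44:47]
[48] read 'a'  n20⇒n25 (via fail)  ** P6@[47:48]
[49] read 'c'  n25⇒n17 (via fail)
[50] read 'b'  n17⇒n21 (via fail)
[51] read 'd'  n21⇒n22
[52] read 'a'  n22⇒n23
[53] read 'a'  n23⇒n24  ** P5@[50:53],P6@[52:53]
[54] read 'd'  n24⇒n1 (via fail)
[55] read 'e'  n1⇒n12
[56] read 'c'  n12⇒n13
[57] read 'a'  n13⇒n14
[58] read 'a'  n14⇒n15  ** P6@[57:58]
[59] read 'd'  n15⇒n16  ** P3@[54:59]
[60] read 'd'  n16⇒n2 (via fail)
[61] read 'b'  n2⇒n3  ** P0@[59:61]
[62] read 'd'  n3⇒n22 (via fail)
[63] read 'a'  n22⇒n23
[64] read 'a'  n23⇒n24  ** P5@[61:64],P6@[63:64]
[65] read 'c'  n24⇒n17 (via fail)
[66] read 'c'  n17⇒n17 (via fail)

All matches (sorted): [[4,5],[4,6],[8,0],[13,6],[14,3],[20,6],[21,3],[28,1],[34,0],[42,5],[42,6],[47,4],[48,6],[53,5],[53,6],[58,6],[59,3],[61,0],[64,5],[64,6]]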